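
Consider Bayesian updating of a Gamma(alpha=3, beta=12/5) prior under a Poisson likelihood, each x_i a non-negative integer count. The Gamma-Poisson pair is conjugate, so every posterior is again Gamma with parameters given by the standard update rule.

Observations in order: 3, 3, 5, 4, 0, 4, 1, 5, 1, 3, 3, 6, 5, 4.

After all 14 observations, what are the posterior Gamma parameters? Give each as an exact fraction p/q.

alpha=50, beta=82/5

obs 1: x=3 → posterior Gamma(6, 17/5)
obs 2: x=3 → posterior Gamma(9, 22/5)
obs 3: x=5 → posterior Gamma(14, 27/5)
obs 4: x=4 → posterior Gamma(18, 32/5)
obs 5: x=0 → posterior Gamma(18, 37/5)
obs 6: x=4 → posterior Gamma(22, 42/5)
obs 7: x=1 → posterior Gamma(23, 47/5)
obs 8: x=5 → posterior Gamma(28, 52/5)
obs 9: x=1 → posterior Gamma(29, 57/5)
obs 10: x=3 → posterior Gamma(32, 62/5)
obs 11: x=3 → posterior Gamma(35, 67/5)
obs 12: x=6 → posterior Gamma(41, 72/5)
obs 13: x=5 → posterior Gamma(46, 77/5)
obs 14: x=4 → posterior Gamma(50, 82/5)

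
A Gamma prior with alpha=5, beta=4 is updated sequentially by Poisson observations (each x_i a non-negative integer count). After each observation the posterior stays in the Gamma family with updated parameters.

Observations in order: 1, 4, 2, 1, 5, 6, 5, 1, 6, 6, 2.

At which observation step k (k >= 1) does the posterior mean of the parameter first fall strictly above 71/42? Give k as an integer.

obs 1: x=1 → posterior Gamma(6, 5)
obs 2: x=4 → posterior Gamma(10, 6)
obs 3: x=2 → posterior Gamma(12, 7)
obs 4: x=1 → posterior Gamma(13, 8)
obs 5: x=5 → posterior Gamma(18, 9)
obs 6: x=6 → posterior Gamma(24, 10)
obs 7: x=5 → posterior Gamma(29, 11)
obs 8: x=1 → posterior Gamma(30, 12)
obs 9: x=6 → posterior Gamma(36, 13)
obs 10: x=6 → posterior Gamma(42, 14)
obs 11: x=2 → posterior Gamma(44, 15)

k = 3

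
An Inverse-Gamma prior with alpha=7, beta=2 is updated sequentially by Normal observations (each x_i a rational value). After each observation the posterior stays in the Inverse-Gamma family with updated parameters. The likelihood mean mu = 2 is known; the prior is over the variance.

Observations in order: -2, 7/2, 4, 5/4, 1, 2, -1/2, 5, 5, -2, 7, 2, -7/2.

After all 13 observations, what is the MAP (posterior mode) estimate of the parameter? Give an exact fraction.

obs 1: x=-2 → posterior Inverse-Gamma(15/2, 10)
obs 2: x=7/2 → posterior Inverse-Gamma(8, 89/8)
obs 3: x=4 → posterior Inverse-Gamma(17/2, 105/8)
obs 4: x=5/4 → posterior Inverse-Gamma(9, 429/32)
obs 5: x=1 → posterior Inverse-Gamma(19/2, 445/32)
obs 6: x=2 → posterior Inverse-Gamma(10, 445/32)
obs 7: x=-1/2 → posterior Inverse-Gamma(21/2, 545/32)
obs 8: x=5 → posterior Inverse-Gamma(11, 689/32)
obs 9: x=5 → posterior Inverse-Gamma(23/2, 833/32)
obs 10: x=-2 → posterior Inverse-Gamma(12, 1089/32)
obs 11: x=7 → posterior Inverse-Gamma(25/2, 1489/32)
obs 12: x=2 → posterior Inverse-Gamma(13, 1489/32)
obs 13: x=-7/2 → posterior Inverse-Gamma(27/2, 1973/32)

1973/464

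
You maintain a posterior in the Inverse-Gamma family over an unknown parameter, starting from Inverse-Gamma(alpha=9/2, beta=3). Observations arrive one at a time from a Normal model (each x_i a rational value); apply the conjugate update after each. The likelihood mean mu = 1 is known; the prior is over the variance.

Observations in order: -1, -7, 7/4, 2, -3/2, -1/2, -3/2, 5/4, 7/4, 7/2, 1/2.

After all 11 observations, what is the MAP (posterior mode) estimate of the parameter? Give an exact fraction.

1559/352

obs 1: x=-1 → posterior Inverse-Gamma(5, 5)
obs 2: x=-7 → posterior Inverse-Gamma(11/2, 37)
obs 3: x=7/4 → posterior Inverse-Gamma(6, 1193/32)
obs 4: x=2 → posterior Inverse-Gamma(13/2, 1209/32)
obs 5: x=-3/2 → posterior Inverse-Gamma(7, 1309/32)
obs 6: x=-1/2 → posterior Inverse-Gamma(15/2, 1345/32)
obs 7: x=-3/2 → posterior Inverse-Gamma(8, 1445/32)
obs 8: x=5/4 → posterior Inverse-Gamma(17/2, 723/16)
obs 9: x=7/4 → posterior Inverse-Gamma(9, 1455/32)
obs 10: x=7/2 → posterior Inverse-Gamma(19/2, 1555/32)
obs 11: x=1/2 → posterior Inverse-Gamma(10, 1559/32)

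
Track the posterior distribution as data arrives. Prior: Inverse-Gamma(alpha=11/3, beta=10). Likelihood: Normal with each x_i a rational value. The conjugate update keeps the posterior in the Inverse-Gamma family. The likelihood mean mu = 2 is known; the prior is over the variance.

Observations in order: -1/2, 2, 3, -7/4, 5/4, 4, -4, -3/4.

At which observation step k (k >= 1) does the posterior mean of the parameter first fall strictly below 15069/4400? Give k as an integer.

k = 3

obs 1: x=-1/2 → posterior Inverse-Gamma(25/6, 105/8)
obs 2: x=2 → posterior Inverse-Gamma(14/3, 105/8)
obs 3: x=3 → posterior Inverse-Gamma(31/6, 109/8)
obs 4: x=-7/4 → posterior Inverse-Gamma(17/3, 661/32)
obs 5: x=5/4 → posterior Inverse-Gamma(37/6, 335/16)
obs 6: x=4 → posterior Inverse-Gamma(20/3, 367/16)
obs 7: x=-4 → posterior Inverse-Gamma(43/6, 655/16)
obs 8: x=-3/4 → posterior Inverse-Gamma(23/3, 1431/32)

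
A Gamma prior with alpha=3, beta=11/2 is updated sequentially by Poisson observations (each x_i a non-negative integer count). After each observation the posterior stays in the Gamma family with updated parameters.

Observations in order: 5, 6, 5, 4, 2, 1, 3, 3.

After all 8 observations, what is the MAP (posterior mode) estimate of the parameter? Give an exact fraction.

62/27

obs 1: x=5 → posterior Gamma(8, 13/2)
obs 2: x=6 → posterior Gamma(14, 15/2)
obs 3: x=5 → posterior Gamma(19, 17/2)
obs 4: x=4 → posterior Gamma(23, 19/2)
obs 5: x=2 → posterior Gamma(25, 21/2)
obs 6: x=1 → posterior Gamma(26, 23/2)
obs 7: x=3 → posterior Gamma(29, 25/2)
obs 8: x=3 → posterior Gamma(32, 27/2)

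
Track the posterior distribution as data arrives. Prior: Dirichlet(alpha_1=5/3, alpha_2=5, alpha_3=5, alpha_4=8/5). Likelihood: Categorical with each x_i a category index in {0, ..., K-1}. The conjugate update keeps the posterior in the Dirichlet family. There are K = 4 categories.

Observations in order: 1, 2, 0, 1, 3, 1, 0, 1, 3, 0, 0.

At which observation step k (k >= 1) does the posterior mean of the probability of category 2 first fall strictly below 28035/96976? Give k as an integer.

obs 1: x=1 → posterior Dirichlet(5/3, 6, 5, 8/5)
obs 2: x=2 → posterior Dirichlet(5/3, 6, 6, 8/5)
obs 3: x=0 → posterior Dirichlet(8/3, 6, 6, 8/5)
obs 4: x=1 → posterior Dirichlet(8/3, 7, 6, 8/5)
obs 5: x=3 → posterior Dirichlet(8/3, 7, 6, 13/5)
obs 6: x=1 → posterior Dirichlet(8/3, 8, 6, 13/5)
obs 7: x=0 → posterior Dirichlet(11/3, 8, 6, 13/5)
obs 8: x=1 → posterior Dirichlet(11/3, 9, 6, 13/5)
obs 9: x=3 → posterior Dirichlet(11/3, 9, 6, 18/5)
obs 10: x=0 → posterior Dirichlet(14/3, 9, 6, 18/5)
obs 11: x=0 → posterior Dirichlet(17/3, 9, 6, 18/5)

k = 8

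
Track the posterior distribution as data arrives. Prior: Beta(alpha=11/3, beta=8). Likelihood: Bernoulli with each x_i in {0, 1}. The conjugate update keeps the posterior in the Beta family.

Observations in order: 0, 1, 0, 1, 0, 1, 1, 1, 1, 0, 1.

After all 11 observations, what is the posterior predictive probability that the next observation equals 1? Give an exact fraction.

obs 1: x=0 → posterior Beta(11/3, 9)
obs 2: x=1 → posterior Beta(14/3, 9)
obs 3: x=0 → posterior Beta(14/3, 10)
obs 4: x=1 → posterior Beta(17/3, 10)
obs 5: x=0 → posterior Beta(17/3, 11)
obs 6: x=1 → posterior Beta(20/3, 11)
obs 7: x=1 → posterior Beta(23/3, 11)
obs 8: x=1 → posterior Beta(26/3, 11)
obs 9: x=1 → posterior Beta(29/3, 11)
obs 10: x=0 → posterior Beta(29/3, 12)
obs 11: x=1 → posterior Beta(32/3, 12)

8/17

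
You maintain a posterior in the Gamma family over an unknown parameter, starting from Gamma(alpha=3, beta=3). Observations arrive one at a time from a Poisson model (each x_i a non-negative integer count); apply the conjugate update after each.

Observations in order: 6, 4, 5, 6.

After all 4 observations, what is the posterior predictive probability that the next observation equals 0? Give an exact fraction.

obs 1: x=6 → posterior Gamma(9, 4)
obs 2: x=4 → posterior Gamma(13, 5)
obs 3: x=5 → posterior Gamma(18, 6)
obs 4: x=6 → posterior Gamma(24, 7)

191581231380566414401/4722366482869645213696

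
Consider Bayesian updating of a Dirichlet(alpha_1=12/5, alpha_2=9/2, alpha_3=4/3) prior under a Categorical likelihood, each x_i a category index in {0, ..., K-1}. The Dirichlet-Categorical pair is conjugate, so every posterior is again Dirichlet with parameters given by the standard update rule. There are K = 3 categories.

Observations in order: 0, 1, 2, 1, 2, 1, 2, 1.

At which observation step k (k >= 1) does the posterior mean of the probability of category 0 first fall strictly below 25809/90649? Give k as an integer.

obs 1: x=0 → posterior Dirichlet(17/5, 9/2, 4/3)
obs 2: x=1 → posterior Dirichlet(17/5, 11/2, 4/3)
obs 3: x=2 → posterior Dirichlet(17/5, 11/2, 7/3)
obs 4: x=1 → posterior Dirichlet(17/5, 13/2, 7/3)
obs 5: x=2 → posterior Dirichlet(17/5, 13/2, 10/3)
obs 6: x=1 → posterior Dirichlet(17/5, 15/2, 10/3)
obs 7: x=2 → posterior Dirichlet(17/5, 15/2, 13/3)
obs 8: x=1 → posterior Dirichlet(17/5, 17/2, 13/3)

k = 4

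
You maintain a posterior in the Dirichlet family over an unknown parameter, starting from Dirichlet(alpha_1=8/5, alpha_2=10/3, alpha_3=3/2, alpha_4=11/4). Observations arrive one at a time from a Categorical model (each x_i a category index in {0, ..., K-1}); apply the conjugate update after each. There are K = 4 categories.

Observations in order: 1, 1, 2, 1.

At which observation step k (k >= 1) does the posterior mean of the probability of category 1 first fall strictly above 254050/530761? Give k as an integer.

k = 4

obs 1: x=1 → posterior Dirichlet(8/5, 13/3, 3/2, 11/4)
obs 2: x=1 → posterior Dirichlet(8/5, 16/3, 3/2, 11/4)
obs 3: x=2 → posterior Dirichlet(8/5, 16/3, 5/2, 11/4)
obs 4: x=1 → posterior Dirichlet(8/5, 19/3, 5/2, 11/4)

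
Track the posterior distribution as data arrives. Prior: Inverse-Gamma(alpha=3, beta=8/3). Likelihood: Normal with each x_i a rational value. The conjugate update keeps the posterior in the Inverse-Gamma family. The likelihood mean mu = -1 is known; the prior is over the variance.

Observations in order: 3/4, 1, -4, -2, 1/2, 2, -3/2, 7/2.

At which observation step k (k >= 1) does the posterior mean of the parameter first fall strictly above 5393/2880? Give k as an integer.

k = 2

obs 1: x=3/4 → posterior Inverse-Gamma(7/2, 403/96)
obs 2: x=1 → posterior Inverse-Gamma(4, 595/96)
obs 3: x=-4 → posterior Inverse-Gamma(9/2, 1027/96)
obs 4: x=-2 → posterior Inverse-Gamma(5, 1075/96)
obs 5: x=1/2 → posterior Inverse-Gamma(11/2, 1183/96)
obs 6: x=2 → posterior Inverse-Gamma(6, 1615/96)
obs 7: x=-3/2 → posterior Inverse-Gamma(13/2, 1627/96)
obs 8: x=7/2 → posterior Inverse-Gamma(7, 2599/96)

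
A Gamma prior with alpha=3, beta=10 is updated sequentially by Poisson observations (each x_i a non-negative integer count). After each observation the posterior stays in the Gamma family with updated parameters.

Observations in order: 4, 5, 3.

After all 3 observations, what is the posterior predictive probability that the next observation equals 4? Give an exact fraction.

obs 1: x=4 → posterior Gamma(7, 11)
obs 2: x=5 → posterior Gamma(12, 12)
obs 3: x=3 → posterior Gamma(15, 13)

39157208155779429105/1494075989737228599296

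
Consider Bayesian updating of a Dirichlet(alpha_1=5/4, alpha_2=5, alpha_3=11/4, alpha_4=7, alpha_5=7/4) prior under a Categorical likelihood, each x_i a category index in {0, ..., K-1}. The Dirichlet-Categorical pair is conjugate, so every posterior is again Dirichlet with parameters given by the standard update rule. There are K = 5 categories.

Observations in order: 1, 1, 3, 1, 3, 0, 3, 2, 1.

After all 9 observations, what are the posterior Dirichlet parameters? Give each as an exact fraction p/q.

obs 1: x=1 → posterior Dirichlet(5/4, 6, 11/4, 7, 7/4)
obs 2: x=1 → posterior Dirichlet(5/4, 7, 11/4, 7, 7/4)
obs 3: x=3 → posterior Dirichlet(5/4, 7, 11/4, 8, 7/4)
obs 4: x=1 → posterior Dirichlet(5/4, 8, 11/4, 8, 7/4)
obs 5: x=3 → posterior Dirichlet(5/4, 8, 11/4, 9, 7/4)
obs 6: x=0 → posterior Dirichlet(9/4, 8, 11/4, 9, 7/4)
obs 7: x=3 → posterior Dirichlet(9/4, 8, 11/4, 10, 7/4)
obs 8: x=2 → posterior Dirichlet(9/4, 8, 15/4, 10, 7/4)
obs 9: x=1 → posterior Dirichlet(9/4, 9, 15/4, 10, 7/4)

alpha_1=9/4, alpha_2=9, alpha_3=15/4, alpha_4=10, alpha_5=7/4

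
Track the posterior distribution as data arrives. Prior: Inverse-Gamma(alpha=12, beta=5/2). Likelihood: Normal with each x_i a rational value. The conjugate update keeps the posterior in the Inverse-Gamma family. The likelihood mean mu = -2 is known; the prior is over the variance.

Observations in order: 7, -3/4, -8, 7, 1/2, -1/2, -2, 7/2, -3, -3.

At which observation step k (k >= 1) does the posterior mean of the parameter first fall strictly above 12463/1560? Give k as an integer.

k = 8

obs 1: x=7 → posterior Inverse-Gamma(25/2, 43)
obs 2: x=-3/4 → posterior Inverse-Gamma(13, 1401/32)
obs 3: x=-8 → posterior Inverse-Gamma(27/2, 1977/32)
obs 4: x=7 → posterior Inverse-Gamma(14, 3273/32)
obs 5: x=1/2 → posterior Inverse-Gamma(29/2, 3373/32)
obs 6: x=-1/2 → posterior Inverse-Gamma(15, 3409/32)
obs 7: x=-2 → posterior Inverse-Gamma(31/2, 3409/32)
obs 8: x=7/2 → posterior Inverse-Gamma(16, 3893/32)
obs 9: x=-3 → posterior Inverse-Gamma(33/2, 3909/32)
obs 10: x=-3 → posterior Inverse-Gamma(17, 3925/32)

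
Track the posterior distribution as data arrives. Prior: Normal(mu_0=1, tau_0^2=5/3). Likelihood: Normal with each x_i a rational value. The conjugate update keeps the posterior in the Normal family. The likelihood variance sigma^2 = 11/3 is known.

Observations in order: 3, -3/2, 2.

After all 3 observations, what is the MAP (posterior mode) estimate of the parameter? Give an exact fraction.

obs 1: x=3 → posterior Normal(13/8, 55/48)
obs 2: x=-3/2 → posterior Normal(37/42, 55/63)
obs 3: x=2 → posterior Normal(57/52, 55/78)

57/52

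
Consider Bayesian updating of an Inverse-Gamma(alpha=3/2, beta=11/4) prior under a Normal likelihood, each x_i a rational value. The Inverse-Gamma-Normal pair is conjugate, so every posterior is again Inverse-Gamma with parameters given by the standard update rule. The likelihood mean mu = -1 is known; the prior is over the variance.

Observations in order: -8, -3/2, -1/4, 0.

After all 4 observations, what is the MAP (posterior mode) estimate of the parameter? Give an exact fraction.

obs 1: x=-8 → posterior Inverse-Gamma(2, 109/4)
obs 2: x=-3/2 → posterior Inverse-Gamma(5/2, 219/8)
obs 3: x=-1/4 → posterior Inverse-Gamma(3, 885/32)
obs 4: x=0 → posterior Inverse-Gamma(7/2, 901/32)

901/144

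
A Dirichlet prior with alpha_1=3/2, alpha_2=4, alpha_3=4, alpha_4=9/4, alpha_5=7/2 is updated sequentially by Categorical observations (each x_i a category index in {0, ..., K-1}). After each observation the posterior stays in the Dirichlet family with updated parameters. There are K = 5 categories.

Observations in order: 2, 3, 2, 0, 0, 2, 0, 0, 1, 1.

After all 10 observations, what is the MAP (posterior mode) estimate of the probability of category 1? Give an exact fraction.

obs 1: x=2 → posterior Dirichlet(3/2, 4, 5, 9/4, 7/2)
obs 2: x=3 → posterior Dirichlet(3/2, 4, 5, 13/4, 7/2)
obs 3: x=2 → posterior Dirichlet(3/2, 4, 6, 13/4, 7/2)
obs 4: x=0 → posterior Dirichlet(5/2, 4, 6, 13/4, 7/2)
obs 5: x=0 → posterior Dirichlet(7/2, 4, 6, 13/4, 7/2)
obs 6: x=2 → posterior Dirichlet(7/2, 4, 7, 13/4, 7/2)
obs 7: x=0 → posterior Dirichlet(9/2, 4, 7, 13/4, 7/2)
obs 8: x=0 → posterior Dirichlet(11/2, 4, 7, 13/4, 7/2)
obs 9: x=1 → posterior Dirichlet(11/2, 5, 7, 13/4, 7/2)
obs 10: x=1 → posterior Dirichlet(11/2, 6, 7, 13/4, 7/2)

20/81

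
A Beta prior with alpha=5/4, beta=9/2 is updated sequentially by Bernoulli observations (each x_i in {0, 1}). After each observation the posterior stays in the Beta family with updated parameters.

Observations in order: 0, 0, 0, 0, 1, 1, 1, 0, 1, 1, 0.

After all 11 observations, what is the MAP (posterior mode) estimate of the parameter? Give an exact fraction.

21/59

obs 1: x=0 → posterior Beta(5/4, 11/2)
obs 2: x=0 → posterior Beta(5/4, 13/2)
obs 3: x=0 → posterior Beta(5/4, 15/2)
obs 4: x=0 → posterior Beta(5/4, 17/2)
obs 5: x=1 → posterior Beta(9/4, 17/2)
obs 6: x=1 → posterior Beta(13/4, 17/2)
obs 7: x=1 → posterior Beta(17/4, 17/2)
obs 8: x=0 → posterior Beta(17/4, 19/2)
obs 9: x=1 → posterior Beta(21/4, 19/2)
obs 10: x=1 → posterior Beta(25/4, 19/2)
obs 11: x=0 → posterior Beta(25/4, 21/2)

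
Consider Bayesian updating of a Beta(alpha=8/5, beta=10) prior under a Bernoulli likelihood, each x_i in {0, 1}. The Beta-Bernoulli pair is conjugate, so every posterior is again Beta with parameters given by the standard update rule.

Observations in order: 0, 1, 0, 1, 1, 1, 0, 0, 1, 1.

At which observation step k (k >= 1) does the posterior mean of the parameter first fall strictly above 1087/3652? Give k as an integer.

obs 1: x=0 → posterior Beta(8/5, 11)
obs 2: x=1 → posterior Beta(13/5, 11)
obs 3: x=0 → posterior Beta(13/5, 12)
obs 4: x=1 → posterior Beta(18/5, 12)
obs 5: x=1 → posterior Beta(23/5, 12)
obs 6: x=1 → posterior Beta(28/5, 12)
obs 7: x=0 → posterior Beta(28/5, 13)
obs 8: x=0 → posterior Beta(28/5, 14)
obs 9: x=1 → posterior Beta(33/5, 14)
obs 10: x=1 → posterior Beta(38/5, 14)

k = 6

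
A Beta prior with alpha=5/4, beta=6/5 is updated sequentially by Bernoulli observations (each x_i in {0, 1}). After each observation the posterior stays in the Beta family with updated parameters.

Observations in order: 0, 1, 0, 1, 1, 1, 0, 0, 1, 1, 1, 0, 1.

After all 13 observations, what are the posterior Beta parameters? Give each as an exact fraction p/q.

alpha=37/4, beta=31/5

obs 1: x=0 → posterior Beta(5/4, 11/5)
obs 2: x=1 → posterior Beta(9/4, 11/5)
obs 3: x=0 → posterior Beta(9/4, 16/5)
obs 4: x=1 → posterior Beta(13/4, 16/5)
obs 5: x=1 → posterior Beta(17/4, 16/5)
obs 6: x=1 → posterior Beta(21/4, 16/5)
obs 7: x=0 → posterior Beta(21/4, 21/5)
obs 8: x=0 → posterior Beta(21/4, 26/5)
obs 9: x=1 → posterior Beta(25/4, 26/5)
obs 10: x=1 → posterior Beta(29/4, 26/5)
obs 11: x=1 → posterior Beta(33/4, 26/5)
obs 12: x=0 → posterior Beta(33/4, 31/5)
obs 13: x=1 → posterior Beta(37/4, 31/5)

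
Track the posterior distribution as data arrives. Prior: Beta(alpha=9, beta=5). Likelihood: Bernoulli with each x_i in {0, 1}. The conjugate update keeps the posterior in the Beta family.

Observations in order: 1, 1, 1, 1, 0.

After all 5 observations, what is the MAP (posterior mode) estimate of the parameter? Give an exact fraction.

12/17

obs 1: x=1 → posterior Beta(10, 5)
obs 2: x=1 → posterior Beta(11, 5)
obs 3: x=1 → posterior Beta(12, 5)
obs 4: x=1 → posterior Beta(13, 5)
obs 5: x=0 → posterior Beta(13, 6)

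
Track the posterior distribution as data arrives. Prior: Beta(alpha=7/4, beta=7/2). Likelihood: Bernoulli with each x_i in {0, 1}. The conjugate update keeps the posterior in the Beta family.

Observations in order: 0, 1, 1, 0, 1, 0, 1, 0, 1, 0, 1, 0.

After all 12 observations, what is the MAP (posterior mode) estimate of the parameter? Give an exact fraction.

27/61

obs 1: x=0 → posterior Beta(7/4, 9/2)
obs 2: x=1 → posterior Beta(11/4, 9/2)
obs 3: x=1 → posterior Beta(15/4, 9/2)
obs 4: x=0 → posterior Beta(15/4, 11/2)
obs 5: x=1 → posterior Beta(19/4, 11/2)
obs 6: x=0 → posterior Beta(19/4, 13/2)
obs 7: x=1 → posterior Beta(23/4, 13/2)
obs 8: x=0 → posterior Beta(23/4, 15/2)
obs 9: x=1 → posterior Beta(27/4, 15/2)
obs 10: x=0 → posterior Beta(27/4, 17/2)
obs 11: x=1 → posterior Beta(31/4, 17/2)
obs 12: x=0 → posterior Beta(31/4, 19/2)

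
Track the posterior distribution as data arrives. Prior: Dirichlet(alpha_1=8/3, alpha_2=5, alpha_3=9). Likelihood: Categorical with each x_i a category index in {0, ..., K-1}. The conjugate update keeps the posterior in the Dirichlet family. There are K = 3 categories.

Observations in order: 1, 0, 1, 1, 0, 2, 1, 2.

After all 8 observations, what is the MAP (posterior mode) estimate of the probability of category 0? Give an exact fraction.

11/65

obs 1: x=1 → posterior Dirichlet(8/3, 6, 9)
obs 2: x=0 → posterior Dirichlet(11/3, 6, 9)
obs 3: x=1 → posterior Dirichlet(11/3, 7, 9)
obs 4: x=1 → posterior Dirichlet(11/3, 8, 9)
obs 5: x=0 → posterior Dirichlet(14/3, 8, 9)
obs 6: x=2 → posterior Dirichlet(14/3, 8, 10)
obs 7: x=1 → posterior Dirichlet(14/3, 9, 10)
obs 8: x=2 → posterior Dirichlet(14/3, 9, 11)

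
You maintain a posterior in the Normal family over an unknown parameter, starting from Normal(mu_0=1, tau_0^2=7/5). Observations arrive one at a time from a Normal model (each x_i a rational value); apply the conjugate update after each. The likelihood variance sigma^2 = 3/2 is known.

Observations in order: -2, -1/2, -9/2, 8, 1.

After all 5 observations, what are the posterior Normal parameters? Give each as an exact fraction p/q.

obs 1: x=-2 → posterior Normal(-13/29, 21/29)
obs 2: x=-1/2 → posterior Normal(-20/43, 21/43)
obs 3: x=-9/2 → posterior Normal(-83/57, 7/19)
obs 4: x=8 → posterior Normal(29/71, 21/71)
obs 5: x=1 → posterior Normal(43/85, 21/85)

mu_0=43/85, tau_0^2=21/85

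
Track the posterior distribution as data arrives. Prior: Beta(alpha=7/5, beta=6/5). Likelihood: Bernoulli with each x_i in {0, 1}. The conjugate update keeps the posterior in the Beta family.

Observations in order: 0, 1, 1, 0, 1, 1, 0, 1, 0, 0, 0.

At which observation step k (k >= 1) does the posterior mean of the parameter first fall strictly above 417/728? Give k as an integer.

obs 1: x=0 → posterior Beta(7/5, 11/5)
obs 2: x=1 → posterior Beta(12/5, 11/5)
obs 3: x=1 → posterior Beta(17/5, 11/5)
obs 4: x=0 → posterior Beta(17/5, 16/5)
obs 5: x=1 → posterior Beta(22/5, 16/5)
obs 6: x=1 → posterior Beta(27/5, 16/5)
obs 7: x=0 → posterior Beta(27/5, 21/5)
obs 8: x=1 → posterior Beta(32/5, 21/5)
obs 9: x=0 → posterior Beta(32/5, 26/5)
obs 10: x=0 → posterior Beta(32/5, 31/5)
obs 11: x=0 → posterior Beta(32/5, 36/5)

k = 3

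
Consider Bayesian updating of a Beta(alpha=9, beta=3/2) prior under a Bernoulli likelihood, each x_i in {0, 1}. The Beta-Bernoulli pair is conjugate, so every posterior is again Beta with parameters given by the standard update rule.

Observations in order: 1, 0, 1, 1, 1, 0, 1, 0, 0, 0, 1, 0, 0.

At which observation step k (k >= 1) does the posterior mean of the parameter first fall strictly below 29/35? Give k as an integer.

obs 1: x=1 → posterior Beta(10, 3/2)
obs 2: x=0 → posterior Beta(10, 5/2)
obs 3: x=1 → posterior Beta(11, 5/2)
obs 4: x=1 → posterior Beta(12, 5/2)
obs 5: x=1 → posterior Beta(13, 5/2)
obs 6: x=0 → posterior Beta(13, 7/2)
obs 7: x=1 → posterior Beta(14, 7/2)
obs 8: x=0 → posterior Beta(14, 9/2)
obs 9: x=0 → posterior Beta(14, 11/2)
obs 10: x=0 → posterior Beta(14, 13/2)
obs 11: x=1 → posterior Beta(15, 13/2)
obs 12: x=0 → posterior Beta(15, 15/2)
obs 13: x=0 → posterior Beta(15, 17/2)

k = 2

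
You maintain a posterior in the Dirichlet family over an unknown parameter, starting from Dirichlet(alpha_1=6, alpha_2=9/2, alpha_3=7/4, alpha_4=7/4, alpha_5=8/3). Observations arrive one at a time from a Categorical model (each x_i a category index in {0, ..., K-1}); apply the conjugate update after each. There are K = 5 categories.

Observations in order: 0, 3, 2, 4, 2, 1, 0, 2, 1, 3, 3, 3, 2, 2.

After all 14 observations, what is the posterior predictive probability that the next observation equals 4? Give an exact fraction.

obs 1: x=0 → posterior Dirichlet(7, 9/2, 7/4, 7/4, 8/3)
obs 2: x=3 → posterior Dirichlet(7, 9/2, 7/4, 11/4, 8/3)
obs 3: x=2 → posterior Dirichlet(7, 9/2, 11/4, 11/4, 8/3)
obs 4: x=4 → posterior Dirichlet(7, 9/2, 11/4, 11/4, 11/3)
obs 5: x=2 → posterior Dirichlet(7, 9/2, 15/4, 11/4, 11/3)
obs 6: x=1 → posterior Dirichlet(7, 11/2, 15/4, 11/4, 11/3)
obs 7: x=0 → posterior Dirichlet(8, 11/2, 15/4, 11/4, 11/3)
obs 8: x=2 → posterior Dirichlet(8, 11/2, 19/4, 11/4, 11/3)
obs 9: x=1 → posterior Dirichlet(8, 13/2, 19/4, 11/4, 11/3)
obs 10: x=3 → posterior Dirichlet(8, 13/2, 19/4, 15/4, 11/3)
obs 11: x=3 → posterior Dirichlet(8, 13/2, 19/4, 19/4, 11/3)
obs 12: x=3 → posterior Dirichlet(8, 13/2, 19/4, 23/4, 11/3)
obs 13: x=2 → posterior Dirichlet(8, 13/2, 23/4, 23/4, 11/3)
obs 14: x=2 → posterior Dirichlet(8, 13/2, 27/4, 23/4, 11/3)

11/92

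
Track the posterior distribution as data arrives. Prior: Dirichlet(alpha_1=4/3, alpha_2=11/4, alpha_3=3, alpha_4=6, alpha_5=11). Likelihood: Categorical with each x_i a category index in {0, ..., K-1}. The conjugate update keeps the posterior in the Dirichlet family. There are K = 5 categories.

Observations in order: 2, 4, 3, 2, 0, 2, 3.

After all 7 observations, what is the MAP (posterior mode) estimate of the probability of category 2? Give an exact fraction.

60/313

obs 1: x=2 → posterior Dirichlet(4/3, 11/4, 4, 6, 11)
obs 2: x=4 → posterior Dirichlet(4/3, 11/4, 4, 6, 12)
obs 3: x=3 → posterior Dirichlet(4/3, 11/4, 4, 7, 12)
obs 4: x=2 → posterior Dirichlet(4/3, 11/4, 5, 7, 12)
obs 5: x=0 → posterior Dirichlet(7/3, 11/4, 5, 7, 12)
obs 6: x=2 → posterior Dirichlet(7/3, 11/4, 6, 7, 12)
obs 7: x=3 → posterior Dirichlet(7/3, 11/4, 6, 8, 12)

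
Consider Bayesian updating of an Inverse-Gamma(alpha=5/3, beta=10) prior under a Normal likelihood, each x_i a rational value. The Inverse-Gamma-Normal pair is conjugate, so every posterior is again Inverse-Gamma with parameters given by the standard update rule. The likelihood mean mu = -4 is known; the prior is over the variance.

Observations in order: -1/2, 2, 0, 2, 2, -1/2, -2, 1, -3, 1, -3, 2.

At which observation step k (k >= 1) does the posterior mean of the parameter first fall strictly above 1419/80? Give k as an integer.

obs 1: x=-1/2 → posterior Inverse-Gamma(13/6, 129/8)
obs 2: x=2 → posterior Inverse-Gamma(8/3, 273/8)
obs 3: x=0 → posterior Inverse-Gamma(19/6, 337/8)
obs 4: x=2 → posterior Inverse-Gamma(11/3, 481/8)
obs 5: x=2 → posterior Inverse-Gamma(25/6, 625/8)
obs 6: x=-1/2 → posterior Inverse-Gamma(14/3, 337/4)
obs 7: x=-2 → posterior Inverse-Gamma(31/6, 345/4)
obs 8: x=1 → posterior Inverse-Gamma(17/3, 395/4)
obs 9: x=-3 → posterior Inverse-Gamma(37/6, 397/4)
obs 10: x=1 → posterior Inverse-Gamma(20/3, 447/4)
obs 11: x=-3 → posterior Inverse-Gamma(43/6, 449/4)
obs 12: x=2 → posterior Inverse-Gamma(23/3, 521/4)

k = 2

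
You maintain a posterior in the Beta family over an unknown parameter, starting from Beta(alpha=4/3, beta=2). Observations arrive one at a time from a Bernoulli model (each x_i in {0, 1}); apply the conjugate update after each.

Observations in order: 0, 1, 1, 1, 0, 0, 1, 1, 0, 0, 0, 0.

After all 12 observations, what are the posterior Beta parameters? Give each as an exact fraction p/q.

alpha=19/3, beta=9

obs 1: x=0 → posterior Beta(4/3, 3)
obs 2: x=1 → posterior Beta(7/3, 3)
obs 3: x=1 → posterior Beta(10/3, 3)
obs 4: x=1 → posterior Beta(13/3, 3)
obs 5: x=0 → posterior Beta(13/3, 4)
obs 6: x=0 → posterior Beta(13/3, 5)
obs 7: x=1 → posterior Beta(16/3, 5)
obs 8: x=1 → posterior Beta(19/3, 5)
obs 9: x=0 → posterior Beta(19/3, 6)
obs 10: x=0 → posterior Beta(19/3, 7)
obs 11: x=0 → posterior Beta(19/3, 8)
obs 12: x=0 → posterior Beta(19/3, 9)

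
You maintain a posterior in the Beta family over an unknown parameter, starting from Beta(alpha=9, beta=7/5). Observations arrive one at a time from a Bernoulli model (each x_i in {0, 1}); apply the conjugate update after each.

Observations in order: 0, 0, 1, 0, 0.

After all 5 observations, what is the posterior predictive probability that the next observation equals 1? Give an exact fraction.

50/77

obs 1: x=0 → posterior Beta(9, 12/5)
obs 2: x=0 → posterior Beta(9, 17/5)
obs 3: x=1 → posterior Beta(10, 17/5)
obs 4: x=0 → posterior Beta(10, 22/5)
obs 5: x=0 → posterior Beta(10, 27/5)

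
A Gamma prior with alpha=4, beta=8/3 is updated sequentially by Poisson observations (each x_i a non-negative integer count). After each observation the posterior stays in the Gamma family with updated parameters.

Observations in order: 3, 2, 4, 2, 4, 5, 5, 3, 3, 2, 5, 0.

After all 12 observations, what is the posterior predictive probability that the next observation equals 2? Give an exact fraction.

obs 1: x=3 → posterior Gamma(7, 11/3)
obs 2: x=2 → posterior Gamma(9, 14/3)
obs 3: x=4 → posterior Gamma(13, 17/3)
obs 4: x=2 → posterior Gamma(15, 20/3)
obs 5: x=4 → posterior Gamma(19, 23/3)
obs 6: x=5 → posterior Gamma(24, 26/3)
obs 7: x=5 → posterior Gamma(29, 29/3)
obs 8: x=3 → posterior Gamma(32, 32/3)
obs 9: x=3 → posterior Gamma(35, 35/3)
obs 10: x=2 → posterior Gamma(37, 38/3)
obs 11: x=5 → posterior Gamma(42, 41/3)
obs 12: x=0 → posterior Gamma(42, 44/3)

8608801066155515447300922513297469029130260088534595835157949475320758272/37351302345958493037830232088788907611014369661290907772288660777346988481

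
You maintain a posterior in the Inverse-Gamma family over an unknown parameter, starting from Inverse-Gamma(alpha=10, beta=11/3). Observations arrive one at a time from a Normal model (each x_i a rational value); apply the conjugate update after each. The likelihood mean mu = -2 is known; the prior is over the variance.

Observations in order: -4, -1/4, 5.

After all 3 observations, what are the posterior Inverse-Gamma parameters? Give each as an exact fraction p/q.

alpha=23/2, beta=3043/96

obs 1: x=-4 → posterior Inverse-Gamma(21/2, 17/3)
obs 2: x=-1/4 → posterior Inverse-Gamma(11, 691/96)
obs 3: x=5 → posterior Inverse-Gamma(23/2, 3043/96)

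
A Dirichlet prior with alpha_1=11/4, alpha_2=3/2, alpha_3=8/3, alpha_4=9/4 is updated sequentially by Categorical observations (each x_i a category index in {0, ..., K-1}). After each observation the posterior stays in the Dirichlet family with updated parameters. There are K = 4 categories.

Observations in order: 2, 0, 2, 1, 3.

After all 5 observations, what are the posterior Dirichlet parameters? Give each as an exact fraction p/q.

obs 1: x=2 → posterior Dirichlet(11/4, 3/2, 11/3, 9/4)
obs 2: x=0 → posterior Dirichlet(15/4, 3/2, 11/3, 9/4)
obs 3: x=2 → posterior Dirichlet(15/4, 3/2, 14/3, 9/4)
obs 4: x=1 → posterior Dirichlet(15/4, 5/2, 14/3, 9/4)
obs 5: x=3 → posterior Dirichlet(15/4, 5/2, 14/3, 13/4)

alpha_1=15/4, alpha_2=5/2, alpha_3=14/3, alpha_4=13/4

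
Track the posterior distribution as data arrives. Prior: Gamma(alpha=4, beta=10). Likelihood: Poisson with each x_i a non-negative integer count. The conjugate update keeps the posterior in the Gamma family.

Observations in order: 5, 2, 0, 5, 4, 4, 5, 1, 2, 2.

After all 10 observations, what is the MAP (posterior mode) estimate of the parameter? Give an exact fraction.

33/20

obs 1: x=5 → posterior Gamma(9, 11)
obs 2: x=2 → posterior Gamma(11, 12)
obs 3: x=0 → posterior Gamma(11, 13)
obs 4: x=5 → posterior Gamma(16, 14)
obs 5: x=4 → posterior Gamma(20, 15)
obs 6: x=4 → posterior Gamma(24, 16)
obs 7: x=5 → posterior Gamma(29, 17)
obs 8: x=1 → posterior Gamma(30, 18)
obs 9: x=2 → posterior Gamma(32, 19)
obs 10: x=2 → posterior Gamma(34, 20)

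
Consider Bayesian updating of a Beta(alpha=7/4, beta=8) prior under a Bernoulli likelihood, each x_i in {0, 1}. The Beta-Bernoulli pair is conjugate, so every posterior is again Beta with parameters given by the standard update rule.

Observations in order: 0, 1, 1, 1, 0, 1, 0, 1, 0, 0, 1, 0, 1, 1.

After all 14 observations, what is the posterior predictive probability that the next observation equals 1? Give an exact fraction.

39/95

obs 1: x=0 → posterior Beta(7/4, 9)
obs 2: x=1 → posterior Beta(11/4, 9)
obs 3: x=1 → posterior Beta(15/4, 9)
obs 4: x=1 → posterior Beta(19/4, 9)
obs 5: x=0 → posterior Beta(19/4, 10)
obs 6: x=1 → posterior Beta(23/4, 10)
obs 7: x=0 → posterior Beta(23/4, 11)
obs 8: x=1 → posterior Beta(27/4, 11)
obs 9: x=0 → posterior Beta(27/4, 12)
obs 10: x=0 → posterior Beta(27/4, 13)
obs 11: x=1 → posterior Beta(31/4, 13)
obs 12: x=0 → posterior Beta(31/4, 14)
obs 13: x=1 → posterior Beta(35/4, 14)
obs 14: x=1 → posterior Beta(39/4, 14)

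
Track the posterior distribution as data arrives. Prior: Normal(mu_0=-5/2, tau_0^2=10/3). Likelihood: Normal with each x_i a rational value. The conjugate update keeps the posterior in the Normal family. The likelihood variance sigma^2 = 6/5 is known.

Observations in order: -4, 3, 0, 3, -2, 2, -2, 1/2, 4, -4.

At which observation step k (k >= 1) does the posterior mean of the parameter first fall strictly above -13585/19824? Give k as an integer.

k = 3

obs 1: x=-4 → posterior Normal(-245/68, 15/17)
obs 2: x=3 → posterior Normal(-95/118, 30/59)
obs 3: x=0 → posterior Normal(-95/168, 5/14)
obs 4: x=3 → posterior Normal(55/218, 30/109)
obs 5: x=-2 → posterior Normal(-45/268, 15/67)
obs 6: x=2 → posterior Normal(55/318, 10/53)
obs 7: x=-2 → posterior Normal(-45/368, 15/92)
obs 8: x=1/2 → posterior Normal(-10/209, 30/209)
obs 9: x=4 → posterior Normal(5/13, 5/39)
obs 10: x=-4 → posterior Normal(-10/259, 30/259)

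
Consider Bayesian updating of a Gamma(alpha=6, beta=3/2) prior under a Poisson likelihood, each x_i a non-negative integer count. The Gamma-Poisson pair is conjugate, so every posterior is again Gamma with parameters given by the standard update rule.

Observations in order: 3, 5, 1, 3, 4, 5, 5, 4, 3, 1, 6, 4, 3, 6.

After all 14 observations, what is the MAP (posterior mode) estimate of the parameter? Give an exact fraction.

116/31

obs 1: x=3 → posterior Gamma(9, 5/2)
obs 2: x=5 → posterior Gamma(14, 7/2)
obs 3: x=1 → posterior Gamma(15, 9/2)
obs 4: x=3 → posterior Gamma(18, 11/2)
obs 5: x=4 → posterior Gamma(22, 13/2)
obs 6: x=5 → posterior Gamma(27, 15/2)
obs 7: x=5 → posterior Gamma(32, 17/2)
obs 8: x=4 → posterior Gamma(36, 19/2)
obs 9: x=3 → posterior Gamma(39, 21/2)
obs 10: x=1 → posterior Gamma(40, 23/2)
obs 11: x=6 → posterior Gamma(46, 25/2)
obs 12: x=4 → posterior Gamma(50, 27/2)
obs 13: x=3 → posterior Gamma(53, 29/2)
obs 14: x=6 → posterior Gamma(59, 31/2)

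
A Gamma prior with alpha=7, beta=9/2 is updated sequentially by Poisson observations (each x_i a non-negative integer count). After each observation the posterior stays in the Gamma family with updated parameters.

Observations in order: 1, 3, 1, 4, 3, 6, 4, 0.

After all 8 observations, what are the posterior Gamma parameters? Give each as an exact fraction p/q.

obs 1: x=1 → posterior Gamma(8, 11/2)
obs 2: x=3 → posterior Gamma(11, 13/2)
obs 3: x=1 → posterior Gamma(12, 15/2)
obs 4: x=4 → posterior Gamma(16, 17/2)
obs 5: x=3 → posterior Gamma(19, 19/2)
obs 6: x=6 → posterior Gamma(25, 21/2)
obs 7: x=4 → posterior Gamma(29, 23/2)
obs 8: x=0 → posterior Gamma(29, 25/2)

alpha=29, beta=25/2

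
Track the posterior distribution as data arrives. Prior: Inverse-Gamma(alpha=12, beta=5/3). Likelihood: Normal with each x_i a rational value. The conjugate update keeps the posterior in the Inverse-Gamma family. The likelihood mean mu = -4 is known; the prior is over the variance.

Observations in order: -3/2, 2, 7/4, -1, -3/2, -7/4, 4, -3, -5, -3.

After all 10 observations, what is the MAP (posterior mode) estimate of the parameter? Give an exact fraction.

3983/864

obs 1: x=-3/2 → posterior Inverse-Gamma(25/2, 115/24)
obs 2: x=2 → posterior Inverse-Gamma(13, 547/24)
obs 3: x=7/4 → posterior Inverse-Gamma(27/2, 3775/96)
obs 4: x=-1 → posterior Inverse-Gamma(14, 4207/96)
obs 5: x=-3/2 → posterior Inverse-Gamma(29/2, 4507/96)
obs 6: x=-7/4 → posterior Inverse-Gamma(15, 2375/48)
obs 7: x=4 → posterior Inverse-Gamma(31/2, 3911/48)
obs 8: x=-3 → posterior Inverse-Gamma(16, 3935/48)
obs 9: x=-5 → posterior Inverse-Gamma(33/2, 3959/48)
obs 10: x=-3 → posterior Inverse-Gamma(17, 3983/48)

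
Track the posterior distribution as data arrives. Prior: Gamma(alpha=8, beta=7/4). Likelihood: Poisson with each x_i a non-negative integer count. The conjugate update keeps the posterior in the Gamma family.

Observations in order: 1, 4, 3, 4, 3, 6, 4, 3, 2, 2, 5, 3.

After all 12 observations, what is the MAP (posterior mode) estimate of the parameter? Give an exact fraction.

obs 1: x=1 → posterior Gamma(9, 11/4)
obs 2: x=4 → posterior Gamma(13, 15/4)
obs 3: x=3 → posterior Gamma(16, 19/4)
obs 4: x=4 → posterior Gamma(20, 23/4)
obs 5: x=3 → posterior Gamma(23, 27/4)
obs 6: x=6 → posterior Gamma(29, 31/4)
obs 7: x=4 → posterior Gamma(33, 35/4)
obs 8: x=3 → posterior Gamma(36, 39/4)
obs 9: x=2 → posterior Gamma(38, 43/4)
obs 10: x=2 → posterior Gamma(40, 47/4)
obs 11: x=5 → posterior Gamma(45, 51/4)
obs 12: x=3 → posterior Gamma(48, 55/4)

188/55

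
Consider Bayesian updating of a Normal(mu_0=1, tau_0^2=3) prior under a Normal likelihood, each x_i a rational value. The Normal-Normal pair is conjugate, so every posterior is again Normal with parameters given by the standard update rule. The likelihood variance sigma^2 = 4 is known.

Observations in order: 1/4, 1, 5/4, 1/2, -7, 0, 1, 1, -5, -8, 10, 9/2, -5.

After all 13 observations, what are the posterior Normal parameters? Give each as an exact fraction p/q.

obs 1: x=1/4 → posterior Normal(19/28, 12/7)
obs 2: x=1 → posterior Normal(31/40, 6/5)
obs 3: x=5/4 → posterior Normal(23/26, 12/13)
obs 4: x=1/2 → posterior Normal(13/16, 3/4)
obs 5: x=-7 → posterior Normal(-8/19, 12/19)
obs 6: x=0 → posterior Normal(-4/11, 6/11)
obs 7: x=1 → posterior Normal(-1/5, 12/25)
obs 8: x=1 → posterior Normal(-1/14, 3/7)
obs 9: x=-5 → posterior Normal(-17/31, 12/31)
obs 10: x=-8 → posterior Normal(-41/34, 6/17)
obs 11: x=10 → posterior Normal(-11/37, 12/37)
obs 12: x=9/2 → posterior Normal(1/16, 3/10)
obs 13: x=-5 → posterior Normal(-25/86, 12/43)

mu_0=-25/86, tau_0^2=12/43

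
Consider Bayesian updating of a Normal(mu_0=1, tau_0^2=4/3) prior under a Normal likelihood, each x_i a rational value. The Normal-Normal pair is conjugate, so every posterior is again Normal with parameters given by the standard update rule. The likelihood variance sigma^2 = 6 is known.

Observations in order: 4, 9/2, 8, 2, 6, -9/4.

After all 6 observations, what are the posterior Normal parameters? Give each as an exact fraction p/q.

obs 1: x=4 → posterior Normal(17/11, 12/11)
obs 2: x=9/2 → posterior Normal(2, 12/13)
obs 3: x=8 → posterior Normal(14/5, 4/5)
obs 4: x=2 → posterior Normal(46/17, 12/17)
obs 5: x=6 → posterior Normal(58/19, 12/19)
obs 6: x=-9/4 → posterior Normal(107/42, 4/7)

mu_0=107/42, tau_0^2=4/7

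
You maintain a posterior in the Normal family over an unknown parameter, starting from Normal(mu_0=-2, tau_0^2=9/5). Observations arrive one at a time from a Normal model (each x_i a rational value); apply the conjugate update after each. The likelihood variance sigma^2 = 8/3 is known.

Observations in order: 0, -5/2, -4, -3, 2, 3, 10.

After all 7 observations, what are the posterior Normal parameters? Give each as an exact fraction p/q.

mu_0=137/458, tau_0^2=72/229

obs 1: x=0 → posterior Normal(-80/67, 72/67)
obs 2: x=-5/2 → posterior Normal(-295/188, 36/47)
obs 3: x=-4 → posterior Normal(-511/242, 72/121)
obs 4: x=-3 → posterior Normal(-673/296, 18/37)
obs 5: x=2 → posterior Normal(-113/70, 72/175)
obs 6: x=3 → posterior Normal(-403/404, 36/101)
obs 7: x=10 → posterior Normal(137/458, 72/229)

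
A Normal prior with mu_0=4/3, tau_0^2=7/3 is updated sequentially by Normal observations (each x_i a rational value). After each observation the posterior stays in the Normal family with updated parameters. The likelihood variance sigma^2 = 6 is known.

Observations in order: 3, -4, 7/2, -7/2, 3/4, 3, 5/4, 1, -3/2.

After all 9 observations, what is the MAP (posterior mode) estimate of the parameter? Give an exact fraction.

97/162

obs 1: x=3 → posterior Normal(9/5, 42/25)
obs 2: x=-4 → posterior Normal(17/32, 21/16)
obs 3: x=7/2 → posterior Normal(83/78, 14/13)
obs 4: x=-7/2 → posterior Normal(17/46, 21/23)
obs 5: x=3/4 → posterior Normal(89/212, 42/53)
obs 6: x=3 → posterior Normal(173/240, 7/10)
obs 7: x=5/4 → posterior Normal(52/67, 42/67)
obs 8: x=1 → posterior Normal(59/74, 21/37)
obs 9: x=-3/2 → posterior Normal(97/162, 14/27)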